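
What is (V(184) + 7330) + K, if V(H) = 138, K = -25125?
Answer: -17657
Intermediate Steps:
(V(184) + 7330) + K = (138 + 7330) - 25125 = 7468 - 25125 = -17657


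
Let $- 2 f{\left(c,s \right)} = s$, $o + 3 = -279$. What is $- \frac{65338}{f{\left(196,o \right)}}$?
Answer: $- \frac{65338}{141} \approx -463.39$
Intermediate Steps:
$o = -282$ ($o = -3 - 279 = -282$)
$f{\left(c,s \right)} = - \frac{s}{2}$
$- \frac{65338}{f{\left(196,o \right)}} = - \frac{65338}{\left(- \frac{1}{2}\right) \left(-282\right)} = - \frac{65338}{141}$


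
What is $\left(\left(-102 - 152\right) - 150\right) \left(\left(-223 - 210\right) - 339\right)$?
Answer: $311888$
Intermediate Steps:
$\left(\left(-102 - 152\right) - 150\right) \left(\left(-223 - 210\right) - 339\right) = \left(-254 - 150\right) \left(\left(-223 - 210\right) - 339\right) = - 404 \left(-433 - 339\right) = \left(-404\right) \left(-772\right) = 311888$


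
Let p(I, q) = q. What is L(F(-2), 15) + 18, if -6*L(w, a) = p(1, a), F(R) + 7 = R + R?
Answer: 31/2 ≈ 15.500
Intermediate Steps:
F(R) = -7 + 2*R (F(R) = -7 + (R + R) = -7 + 2*R)
L(w, a) = -a/6
L(F(-2), 15) + 18 = -⅙*15 + 18 = -5/2 + 18 = 31/2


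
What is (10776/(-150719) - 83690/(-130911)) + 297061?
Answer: 5861254957924723/19730775009 ≈ 2.9706e+5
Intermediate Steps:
(10776/(-150719) - 83690/(-130911)) + 297061 = (10776*(-1/150719) - 83690*(-1/130911)) + 297061 = (-10776/150719 + 83690/130911) + 297061 = 11202976174/19730775009 + 297061 = 5861254957924723/19730775009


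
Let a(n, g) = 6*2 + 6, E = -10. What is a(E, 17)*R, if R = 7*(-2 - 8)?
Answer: -1260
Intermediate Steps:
R = -70 (R = 7*(-10) = -70)
a(n, g) = 18 (a(n, g) = 12 + 6 = 18)
a(E, 17)*R = 18*(-70) = -1260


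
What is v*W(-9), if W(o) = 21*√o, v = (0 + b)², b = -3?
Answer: 567*I ≈ 567.0*I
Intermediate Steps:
v = 9 (v = (0 - 3)² = (-3)² = 9)
v*W(-9) = 9*(21*√(-9)) = 9*(21*(3*I)) = 9*(63*I) = 567*I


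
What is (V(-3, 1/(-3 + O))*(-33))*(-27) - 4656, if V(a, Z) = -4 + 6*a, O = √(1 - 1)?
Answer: -24258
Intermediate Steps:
O = 0 (O = √0 = 0)
(V(-3, 1/(-3 + O))*(-33))*(-27) - 4656 = ((-4 + 6*(-3))*(-33))*(-27) - 4656 = ((-4 - 18)*(-33))*(-27) - 4656 = -22*(-33)*(-27) - 4656 = 726*(-27) - 4656 = -19602 - 4656 = -24258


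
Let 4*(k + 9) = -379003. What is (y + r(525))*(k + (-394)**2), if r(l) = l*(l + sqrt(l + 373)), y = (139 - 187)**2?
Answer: 67232414745/4 + 127000125*sqrt(898)/4 ≈ 1.7760e+10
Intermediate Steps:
y = 2304 (y = (-48)**2 = 2304)
k = -379039/4 (k = -9 + (1/4)*(-379003) = -9 - 379003/4 = -379039/4 ≈ -94760.)
r(l) = l*(l + sqrt(373 + l))
(y + r(525))*(k + (-394)**2) = (2304 + 525*(525 + sqrt(373 + 525)))*(-379039/4 + (-394)**2) = (2304 + 525*(525 + sqrt(898)))*(-379039/4 + 155236) = (2304 + (275625 + 525*sqrt(898)))*(241905/4) = (277929 + 525*sqrt(898))*(241905/4) = 67232414745/4 + 127000125*sqrt(898)/4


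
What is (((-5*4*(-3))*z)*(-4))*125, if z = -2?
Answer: 60000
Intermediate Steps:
(((-5*4*(-3))*z)*(-4))*125 = (((-5*4*(-3))*(-2))*(-4))*125 = ((-20*(-3)*(-2))*(-4))*125 = ((60*(-2))*(-4))*125 = -120*(-4)*125 = 480*125 = 60000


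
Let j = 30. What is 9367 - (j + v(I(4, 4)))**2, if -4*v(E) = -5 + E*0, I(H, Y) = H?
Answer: 134247/16 ≈ 8390.4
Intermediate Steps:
v(E) = 5/4 (v(E) = -(-5 + E*0)/4 = -(-5 + 0)/4 = -1/4*(-5) = 5/4)
9367 - (j + v(I(4, 4)))**2 = 9367 - (30 + 5/4)**2 = 9367 - (125/4)**2 = 9367 - 1*15625/16 = 9367 - 15625/16 = 134247/16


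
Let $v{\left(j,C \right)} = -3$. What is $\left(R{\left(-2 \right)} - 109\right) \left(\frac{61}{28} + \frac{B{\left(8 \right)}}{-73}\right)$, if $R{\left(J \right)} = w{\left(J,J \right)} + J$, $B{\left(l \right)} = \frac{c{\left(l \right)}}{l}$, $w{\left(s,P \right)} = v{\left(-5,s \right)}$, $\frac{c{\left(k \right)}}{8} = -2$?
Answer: $- \frac{257013}{1022} \approx -251.48$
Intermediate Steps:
$c{\left(k \right)} = -16$ ($c{\left(k \right)} = 8 \left(-2\right) = -16$)
$w{\left(s,P \right)} = -3$
$B{\left(l \right)} = - \frac{16}{l}$
$R{\left(J \right)} = -3 + J$
$\left(R{\left(-2 \right)} - 109\right) \left(\frac{61}{28} + \frac{B{\left(8 \right)}}{-73}\right) = \left(\left(-3 - 2\right) - 109\right) \left(\frac{61}{28} + \frac{\left(-16\right) \frac{1}{8}}{-73}\right) = \left(-5 - 109\right) \left(61 \cdot \frac{1}{28} + \left(-16\right) \frac{1}{8} \left(- \frac{1}{73}\right)\right) = - 114 \left(\frac{61}{28} - - \frac{2}{73}\right) = - 114 \left(\frac{61}{28} + \frac{2}{73}\right) = \left(-114\right) \frac{4509}{2044} = - \frac{257013}{1022}$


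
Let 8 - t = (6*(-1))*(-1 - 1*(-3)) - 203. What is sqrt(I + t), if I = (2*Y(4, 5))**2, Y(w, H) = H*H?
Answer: sqrt(2723) ≈ 52.182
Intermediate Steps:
Y(w, H) = H**2
I = 2500 (I = (2*5**2)**2 = (2*25)**2 = 50**2 = 2500)
t = 223 (t = 8 - ((6*(-1))*(-1 - 1*(-3)) - 203) = 8 - (-6*(-1 + 3) - 203) = 8 - (-6*2 - 203) = 8 - (-12 - 203) = 8 - 1*(-215) = 8 + 215 = 223)
sqrt(I + t) = sqrt(2500 + 223) = sqrt(2723)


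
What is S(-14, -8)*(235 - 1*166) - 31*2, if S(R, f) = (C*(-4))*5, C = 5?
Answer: -6962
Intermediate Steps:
S(R, f) = -100 (S(R, f) = (5*(-4))*5 = -20*5 = -100)
S(-14, -8)*(235 - 1*166) - 31*2 = -100*(235 - 1*166) - 31*2 = -100*(235 - 166) - 62 = -100*69 - 62 = -6900 - 62 = -6962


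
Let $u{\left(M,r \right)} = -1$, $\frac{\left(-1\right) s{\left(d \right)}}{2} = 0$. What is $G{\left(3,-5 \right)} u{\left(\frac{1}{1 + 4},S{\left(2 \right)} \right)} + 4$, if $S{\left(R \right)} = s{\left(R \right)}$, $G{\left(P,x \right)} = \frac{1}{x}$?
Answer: $\frac{21}{5} \approx 4.2$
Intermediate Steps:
$s{\left(d \right)} = 0$ ($s{\left(d \right)} = \left(-2\right) 0 = 0$)
$S{\left(R \right)} = 0$
$G{\left(3,-5 \right)} u{\left(\frac{1}{1 + 4},S{\left(2 \right)} \right)} + 4 = \frac{1}{-5} \left(-1\right) + 4 = \left(- \frac{1}{5}\right) \left(-1\right) + 4 = \frac{1}{5} + 4 = \frac{21}{5}$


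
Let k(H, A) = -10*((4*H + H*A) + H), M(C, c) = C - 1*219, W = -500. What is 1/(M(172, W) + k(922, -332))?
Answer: 1/3014893 ≈ 3.3169e-7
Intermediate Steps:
M(C, c) = -219 + C (M(C, c) = C - 219 = -219 + C)
k(H, A) = -50*H - 10*A*H (k(H, A) = -10*((4*H + A*H) + H) = -10*(5*H + A*H) = -50*H - 10*A*H)
1/(M(172, W) + k(922, -332)) = 1/((-219 + 172) - 10*922*(5 - 332)) = 1/(-47 - 10*922*(-327)) = 1/(-47 + 3014940) = 1/3014893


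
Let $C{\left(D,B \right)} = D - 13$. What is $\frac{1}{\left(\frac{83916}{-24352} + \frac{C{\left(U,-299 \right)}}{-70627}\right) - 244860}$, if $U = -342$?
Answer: $- \frac{429977176}{105285690837953} \approx -4.0839 \cdot 10^{-6}$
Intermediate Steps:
$C{\left(D,B \right)} = -13 + D$
$\frac{1}{\left(\frac{83916}{-24352} + \frac{C{\left(U,-299 \right)}}{-70627}\right) - 244860} = \frac{1}{\left(\frac{83916}{-24352} + \frac{-13 - 342}{-70627}\right) - 244860} = \frac{1}{\left(83916 \left(- \frac{1}{24352}\right) - - \frac{355}{70627}\right) - 244860} = \frac{1}{\left(- \frac{20979}{6088} + \frac{355}{70627}\right) - 244860} = \frac{1}{- \frac{1479522593}{429977176} - 244860} = \frac{1}{- \frac{105285690837953}{429977176}} = - \frac{429977176}{105285690837953}$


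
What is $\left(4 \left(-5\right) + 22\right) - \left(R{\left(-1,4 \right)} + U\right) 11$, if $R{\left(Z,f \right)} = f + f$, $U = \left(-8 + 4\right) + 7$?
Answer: $-119$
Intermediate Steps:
$U = 3$ ($U = -4 + 7 = 3$)
$R{\left(Z,f \right)} = 2 f$
$\left(4 \left(-5\right) + 22\right) - \left(R{\left(-1,4 \right)} + U\right) 11 = \left(4 \left(-5\right) + 22\right) - \left(2 \cdot 4 + 3\right) 11 = \left(-20 + 22\right) - \left(8 + 3\right) 11 = 2 - 11 \cdot 11 = 2 - 121 = -119$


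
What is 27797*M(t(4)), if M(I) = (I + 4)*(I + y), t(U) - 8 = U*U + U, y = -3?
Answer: 22237600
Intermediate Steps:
t(U) = 8 + U + U² (t(U) = 8 + (U*U + U) = 8 + (U² + U) = 8 + (U + U²) = 8 + U + U²)
M(I) = (-3 + I)*(4 + I) (M(I) = (I + 4)*(I - 3) = (4 + I)*(-3 + I) = (-3 + I)*(4 + I))
27797*M(t(4)) = 27797*(-12 + (8 + 4 + 4²) + (8 + 4 + 4²)²) = 27797*(-12 + (8 + 4 + 16) + (8 + 4 + 16)²) = 27797*(-12 + 28 + 28²) = 27797*(-12 + 28 + 784) = 27797*800 = 22237600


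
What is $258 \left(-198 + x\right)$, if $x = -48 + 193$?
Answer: $-13674$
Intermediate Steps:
$x = 145$
$258 \left(-198 + x\right) = 258 \left(-198 + 145\right) = 258 \left(-53\right) = -13674$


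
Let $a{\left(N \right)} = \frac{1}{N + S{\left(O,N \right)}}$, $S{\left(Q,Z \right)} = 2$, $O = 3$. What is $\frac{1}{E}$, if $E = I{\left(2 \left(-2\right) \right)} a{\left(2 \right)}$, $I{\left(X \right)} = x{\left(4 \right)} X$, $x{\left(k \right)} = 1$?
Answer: $-1$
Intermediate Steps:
$I{\left(X \right)} = X$ ($I{\left(X \right)} = 1 X = X$)
$a{\left(N \right)} = \frac{1}{2 + N}$ ($a{\left(N \right)} = \frac{1}{N + 2} = \frac{1}{2 + N}$)
$E = -1$ ($E = \frac{2 \left(-2\right)}{2 + 2} = - \frac{4}{4} = \left(-4\right) \frac{1}{4} = -1$)
$\frac{1}{E} = \frac{1}{-1} = -1$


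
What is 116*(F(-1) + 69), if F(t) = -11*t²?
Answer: 6728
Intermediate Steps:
116*(F(-1) + 69) = 116*(-11*(-1)² + 69) = 116*(-11*1 + 69) = 116*(-11 + 69) = 116*58 = 6728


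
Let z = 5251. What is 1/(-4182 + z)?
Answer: 1/1069 ≈ 0.00093545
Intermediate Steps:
1/(-4182 + z) = 1/(-4182 + 5251) = 1/1069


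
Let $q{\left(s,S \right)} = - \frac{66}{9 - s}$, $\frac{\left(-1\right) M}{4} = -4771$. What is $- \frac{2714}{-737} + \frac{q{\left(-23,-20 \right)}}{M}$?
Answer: $\frac{828679295}{225038528} \approx 3.6824$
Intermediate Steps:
$M = 19084$ ($M = \left(-4\right) \left(-4771\right) = 19084$)
$- \frac{2714}{-737} + \frac{q{\left(-23,-20 \right)}}{M} = - \frac{2714}{-737} + \frac{66 \frac{1}{-9 - 23}}{19084} = \left(-2714\right) \left(- \frac{1}{737}\right) + \frac{66}{-32} \cdot \frac{1}{19084} = \frac{2714}{737} + 66 \left(- \frac{1}{32}\right) \frac{1}{19084} = \frac{2714}{737} - \frac{33}{305344} = \frac{828679295}{225038528}$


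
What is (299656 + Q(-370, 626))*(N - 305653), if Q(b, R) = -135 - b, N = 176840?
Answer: -38629859383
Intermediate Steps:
(299656 + Q(-370, 626))*(N - 305653) = (299656 + (-135 - 1*(-370)))*(176840 - 305653) = (299656 + (-135 + 370))*(-128813) = (299656 + 235)*(-128813) = 299891*(-128813) = -38629859383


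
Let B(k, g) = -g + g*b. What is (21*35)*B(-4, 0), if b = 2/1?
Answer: 0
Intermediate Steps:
b = 2 (b = 2*1 = 2)
B(k, g) = g (B(k, g) = -g + g*2 = -g + 2*g = g)
(21*35)*B(-4, 0) = (21*35)*0 = 735*0 = 0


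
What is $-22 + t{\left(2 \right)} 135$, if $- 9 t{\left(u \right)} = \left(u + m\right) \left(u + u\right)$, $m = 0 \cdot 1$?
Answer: $-142$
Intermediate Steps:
$m = 0$
$t{\left(u \right)} = - \frac{2 u^{2}}{9}$ ($t{\left(u \right)} = - \frac{\left(u + 0\right) \left(u + u\right)}{9} = - \frac{u 2 u}{9} = - \frac{2 u^{2}}{9}$)
$-22 + t{\left(2 \right)} 135 = -22 + - \frac{2 \cdot 2^{2}}{9} \cdot 135 = -22 + \left(- \frac{2}{9}\right) 4 \cdot 135 = -22 - 120 = -142$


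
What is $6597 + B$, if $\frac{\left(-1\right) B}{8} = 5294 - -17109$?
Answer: $-172627$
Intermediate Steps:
$B = -179224$ ($B = - 8 \left(5294 - -17109\right) = - 8 \left(5294 + 17109\right) = \left(-8\right) 22403 = -179224$)
$6597 + B = 6597 - 179224 = -172627$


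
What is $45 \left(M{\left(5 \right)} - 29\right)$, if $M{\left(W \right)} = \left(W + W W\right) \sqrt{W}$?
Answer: $-1305 + 1350 \sqrt{5} \approx 1713.7$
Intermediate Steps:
$M{\left(W \right)} = \sqrt{W} \left(W + W^{2}\right)$ ($M{\left(W \right)} = \left(W + W^{2}\right) \sqrt{W} = \sqrt{W} \left(W + W^{2}\right)$)
$45 \left(M{\left(5 \right)} - 29\right) = 45 \left(5^{\frac{3}{2}} \left(1 + 5\right) - 29\right) = 45 \left(5 \sqrt{5} \cdot 6 - 29\right) = 45 \left(30 \sqrt{5} - 29\right) = 45 \left(-29 + 30 \sqrt{5}\right) = -1305 + 1350 \sqrt{5}$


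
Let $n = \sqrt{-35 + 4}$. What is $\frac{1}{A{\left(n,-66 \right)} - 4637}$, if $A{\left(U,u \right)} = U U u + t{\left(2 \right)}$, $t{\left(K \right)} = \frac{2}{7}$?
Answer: $- \frac{7}{18135} \approx -0.00038599$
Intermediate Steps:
$n = i \sqrt{31}$ ($n = \sqrt{-31} = i \sqrt{31} \approx 5.5678 i$)
$t{\left(K \right)} = \frac{2}{7}$ ($t{\left(K \right)} = 2 \cdot \frac{1}{7} = \frac{2}{7}$)
$A{\left(U,u \right)} = \frac{2}{7} + u U^{2}$ ($A{\left(U,u \right)} = U U u + \frac{2}{7} = U^{2} u + \frac{2}{7} = u U^{2} + \frac{2}{7} = \frac{2}{7} + u U^{2}$)
$\frac{1}{A{\left(n,-66 \right)} - 4637} = \frac{1}{\left(\frac{2}{7} - 66 \left(i \sqrt{31}\right)^{2}\right) - 4637} = \frac{1}{\left(\frac{2}{7} - -2046\right) - 4637} = \frac{1}{\left(\frac{2}{7} + 2046\right) - 4637} = \frac{1}{\frac{14324}{7} - 4637} = \frac{1}{- \frac{18135}{7}} = - \frac{7}{18135}$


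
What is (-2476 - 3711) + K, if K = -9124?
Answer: -15311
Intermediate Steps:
(-2476 - 3711) + K = (-2476 - 3711) - 9124 = -6187 - 9124 = -15311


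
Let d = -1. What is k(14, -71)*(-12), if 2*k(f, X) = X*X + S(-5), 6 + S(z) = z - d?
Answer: -30186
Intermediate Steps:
S(z) = -5 + z (S(z) = -6 + (z - 1*(-1)) = -6 + (z + 1) = -6 + (1 + z) = -5 + z)
k(f, X) = -5 + X²/2 (k(f, X) = (X*X + (-5 - 5))/2 = (X² - 10)/2 = (-10 + X²)/2 = -5 + X²/2)
k(14, -71)*(-12) = (-5 + (½)*(-71)²)*(-12) = (-5 + (½)*5041)*(-12) = (-5 + 5041/2)*(-12) = (5031/2)*(-12) = -30186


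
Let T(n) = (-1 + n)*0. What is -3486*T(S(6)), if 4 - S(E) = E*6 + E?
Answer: 0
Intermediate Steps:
S(E) = 4 - 7*E (S(E) = 4 - (E*6 + E) = 4 - (6*E + E) = 4 - 7*E)
T(n) = 0
-3486*T(S(6)) = -3486*0 = 0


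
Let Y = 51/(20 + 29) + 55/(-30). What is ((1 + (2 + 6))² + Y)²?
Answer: 556063561/86436 ≈ 6433.2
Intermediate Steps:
Y = -233/294 (Y = 51/49 + 55*(-1/30) = 51*(1/49) - 11/6 = 51/49 - 11/6 = -233/294 ≈ -0.79252)
((1 + (2 + 6))² + Y)² = ((1 + (2 + 6))² - 233/294)² = ((1 + 8)² - 233/294)² = (9² - 233/294)² = (81 - 233/294)² = (23581/294)² = 556063561/86436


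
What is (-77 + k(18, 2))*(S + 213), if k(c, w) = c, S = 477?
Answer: -40710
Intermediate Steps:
(-77 + k(18, 2))*(S + 213) = (-77 + 18)*(477 + 213) = -59*690 = -40710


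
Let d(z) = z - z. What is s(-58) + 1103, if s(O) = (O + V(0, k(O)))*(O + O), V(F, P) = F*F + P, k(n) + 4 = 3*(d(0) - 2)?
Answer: 8991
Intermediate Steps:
d(z) = 0
k(n) = -10 (k(n) = -4 + 3*(0 - 2) = -4 + 3*(-2) = -4 - 6 = -10)
V(F, P) = P + F² (V(F, P) = F² + P = P + F²)
s(O) = 2*O*(-10 + O) (s(O) = (O + (-10 + 0²))*(O + O) = (O + (-10 + 0))*(2*O) = (O - 10)*(2*O) = (-10 + O)*(2*O) = 2*O*(-10 + O))
s(-58) + 1103 = 2*(-58)*(-10 - 58) + 1103 = 2*(-58)*(-68) + 1103 = 7888 + 1103 = 8991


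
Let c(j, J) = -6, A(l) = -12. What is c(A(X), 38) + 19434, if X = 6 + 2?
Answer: 19428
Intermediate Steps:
X = 8
c(A(X), 38) + 19434 = -6 + 19434 = 19428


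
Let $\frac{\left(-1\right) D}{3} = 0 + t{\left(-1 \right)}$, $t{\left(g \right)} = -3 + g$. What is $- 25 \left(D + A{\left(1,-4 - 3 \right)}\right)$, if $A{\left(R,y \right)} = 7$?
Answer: $-475$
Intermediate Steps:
$D = 12$ ($D = - 3 \left(0 - 4\right) = \left(-3\right) \left(-4\right) = 12$)
$- 25 \left(D + A{\left(1,-4 - 3 \right)}\right) = - 25 \left(12 + 7\right) = \left(-25\right) 19 = -475$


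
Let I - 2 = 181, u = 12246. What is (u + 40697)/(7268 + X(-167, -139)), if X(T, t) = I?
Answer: 52943/7451 ≈ 7.1055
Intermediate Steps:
I = 183 (I = 2 + 181 = 183)
X(T, t) = 183
(u + 40697)/(7268 + X(-167, -139)) = (12246 + 40697)/(7268 + 183) = 52943/7451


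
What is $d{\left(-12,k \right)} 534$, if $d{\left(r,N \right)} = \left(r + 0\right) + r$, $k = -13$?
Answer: $-12816$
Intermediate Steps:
$d{\left(r,N \right)} = 2 r$ ($d{\left(r,N \right)} = r + r = 2 r$)
$d{\left(-12,k \right)} 534 = 2 \left(-12\right) 534 = \left(-24\right) 534 = -12816$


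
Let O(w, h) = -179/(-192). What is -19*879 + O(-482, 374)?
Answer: -3206413/192 ≈ -16700.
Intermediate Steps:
O(w, h) = 179/192 (O(w, h) = -179*(-1/192) = 179/192)
-19*879 + O(-482, 374) = -19*879 + 179/192 = -16701 + 179/192 = -3206413/192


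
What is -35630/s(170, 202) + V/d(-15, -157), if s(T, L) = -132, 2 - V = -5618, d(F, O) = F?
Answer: -6913/66 ≈ -104.74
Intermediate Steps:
V = 5620 (V = 2 - 1*(-5618) = 2 + 5618 = 5620)
-35630/s(170, 202) + V/d(-15, -157) = -35630/(-132) + 5620/(-15) = -35630*(-1/132) + 5620*(-1/15) = 17815/66 - 1124/3 = -6913/66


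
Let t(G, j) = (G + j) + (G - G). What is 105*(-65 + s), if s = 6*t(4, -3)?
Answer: -6195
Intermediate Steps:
t(G, j) = G + j (t(G, j) = (G + j) + 0 = G + j)
s = 6 (s = 6*(4 - 3) = 6*1 = 6)
105*(-65 + s) = 105*(-65 + 6) = 105*(-59) = -6195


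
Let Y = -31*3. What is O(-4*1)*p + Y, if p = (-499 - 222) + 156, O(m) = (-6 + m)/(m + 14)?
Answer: 472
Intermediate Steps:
O(m) = (-6 + m)/(14 + m)
p = -565 (p = -721 + 156 = -565)
Y = -93
O(-4*1)*p + Y = ((-6 - 4*1)/(14 - 4*1))*(-565) - 93 = ((-6 - 4)/(14 - 4))*(-565) - 93 = (-10/10)*(-565) - 93 = ((1/10)*(-10))*(-565) - 93 = -1*(-565) - 93 = 565 - 93 = 472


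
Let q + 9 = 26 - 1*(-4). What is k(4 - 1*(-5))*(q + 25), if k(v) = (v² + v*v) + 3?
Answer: 7590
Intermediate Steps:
q = 21 (q = -9 + (26 - 1*(-4)) = -9 + (26 + 4) = -9 + 30 = 21)
k(v) = 3 + 2*v² (k(v) = (v² + v²) + 3 = 2*v² + 3 = 3 + 2*v²)
k(4 - 1*(-5))*(q + 25) = (3 + 2*(4 - 1*(-5))²)*(21 + 25) = (3 + 2*(4 + 5)²)*46 = (3 + 2*9²)*46 = (3 + 2*81)*46 = (3 + 162)*46 = 165*46 = 7590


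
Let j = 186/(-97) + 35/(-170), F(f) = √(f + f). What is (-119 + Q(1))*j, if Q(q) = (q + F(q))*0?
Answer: 49021/194 ≈ 252.69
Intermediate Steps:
F(f) = √2*√f (F(f) = √(2*f) = √2*√f)
Q(q) = 0 (Q(q) = (q + √2*√q)*0 = 0)
j = -7003/3298 (j = 186*(-1/97) + 35*(-1/170) = -186/97 - 7/34 = -7003/3298 ≈ -2.1234)
(-119 + Q(1))*j = (-119 + 0)*(-7003/3298) = -119*(-7003/3298) = 49021/194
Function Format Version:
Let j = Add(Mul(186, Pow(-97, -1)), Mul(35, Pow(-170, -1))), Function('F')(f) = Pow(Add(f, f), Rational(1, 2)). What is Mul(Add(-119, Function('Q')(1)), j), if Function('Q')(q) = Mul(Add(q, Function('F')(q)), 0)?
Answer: Rational(49021, 194) ≈ 252.69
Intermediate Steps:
Function('F')(f) = Mul(Pow(2, Rational(1, 2)), Pow(f, Rational(1, 2))) (Function('F')(f) = Pow(Mul(2, f), Rational(1, 2)) = Mul(Pow(2, Rational(1, 2)), Pow(f, Rational(1, 2))))
Function('Q')(q) = 0 (Function('Q')(q) = Mul(Add(q, Mul(Pow(2, Rational(1, 2)), Pow(q, Rational(1, 2)))), 0) = 0)
j = Rational(-7003, 3298) (j = Add(Mul(186, Rational(-1, 97)), Mul(35, Rational(-1, 170))) = Add(Rational(-186, 97), Rational(-7, 34)) = Rational(-7003, 3298) ≈ -2.1234)
Mul(Add(-119, Function('Q')(1)), j) = Mul(Add(-119, 0), Rational(-7003, 3298)) = Mul(-119, Rational(-7003, 3298)) = Rational(49021, 194)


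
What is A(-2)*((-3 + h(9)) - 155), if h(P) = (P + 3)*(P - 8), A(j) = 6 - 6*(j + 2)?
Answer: -876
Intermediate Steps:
A(j) = -6 - 6*j (A(j) = 6 - 6*(2 + j) = 6 - (12 + 6*j) = 6 + (-12 - 6*j) = -6 - 6*j)
h(P) = (-8 + P)*(3 + P) (h(P) = (3 + P)*(-8 + P) = (-8 + P)*(3 + P))
A(-2)*((-3 + h(9)) - 155) = (-6 - 6*(-2))*((-3 + (-24 + 9**2 - 5*9)) - 155) = (-6 + 12)*((-3 + (-24 + 81 - 45)) - 155) = 6*((-3 + 12) - 155) = 6*(9 - 155) = 6*(-146) = -876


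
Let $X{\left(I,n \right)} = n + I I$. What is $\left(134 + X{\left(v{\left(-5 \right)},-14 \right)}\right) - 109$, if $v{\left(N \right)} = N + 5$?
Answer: $11$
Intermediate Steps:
$v{\left(N \right)} = 5 + N$
$X{\left(I,n \right)} = n + I^{2}$
$\left(134 + X{\left(v{\left(-5 \right)},-14 \right)}\right) - 109 = \left(134 - \left(14 - \left(5 - 5\right)^{2}\right)\right) - 109 = \left(134 - \left(14 - 0^{2}\right)\right) - 109 = \left(134 + \left(-14 + 0\right)\right) - 109 = \left(134 - 14\right) - 109 = 120 - 109 = 11$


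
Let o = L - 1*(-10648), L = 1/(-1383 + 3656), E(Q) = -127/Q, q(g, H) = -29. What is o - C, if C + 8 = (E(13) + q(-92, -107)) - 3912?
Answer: 431615437/29549 ≈ 14607.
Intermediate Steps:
L = 1/2273 ≈ 0.00043995
C = -51464/13 (C = -8 + ((-127/13 - 29) - 3912) = -8 + (-504/13 - 3912) = -8 - 51360/13 = -51464/13 ≈ -3958.8)
o = 24202905/2273 (o = 1/2273 - 1*(-10648) = 1/2273 + 10648 = 24202905/2273 ≈ 10648.)
o - C = 24202905/2273 - 1*(-51464/13) = 24202905/2273 + 51464/13 = 431615437/29549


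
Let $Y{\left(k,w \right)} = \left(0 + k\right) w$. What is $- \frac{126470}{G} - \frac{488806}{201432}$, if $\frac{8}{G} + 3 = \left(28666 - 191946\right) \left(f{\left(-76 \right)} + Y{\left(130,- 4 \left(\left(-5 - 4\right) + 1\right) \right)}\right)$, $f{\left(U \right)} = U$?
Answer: $\frac{265432890512881648}{25179} \approx 1.0542 \cdot 10^{13}$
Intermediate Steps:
$Y{\left(k,w \right)} = k w$
$G = - \frac{8}{666835523}$ ($G = \frac{8}{-3 + \left(28666 - 191946\right) \left(-76 + 130 \left(- 4 \left(\left(-5 - 4\right) + 1\right)\right)\right)} = \frac{8}{-3 - 163280 \left(-76 + 130 \left(- 4 \left(-9 + 1\right)\right)\right)} = \frac{8}{-3 - 163280 \left(-76 + 130 \left(\left(-4\right) \left(-8\right)\right)\right)} = \frac{8}{-3 - 163280 \left(-76 + 130 \cdot 32\right)} = \frac{8}{-3 - 163280 \left(-76 + 4160\right)} = \frac{8}{-3 - 666835520} = \frac{8}{-666835523} = 8 \left(- \frac{1}{666835523}\right) = - \frac{8}{666835523} \approx -1.1997 \cdot 10^{-8}$)
$- \frac{126470}{G} - \frac{488806}{201432} = - \frac{126470}{- \frac{8}{666835523}} - \frac{488806}{201432} = \left(-126470\right) \left(- \frac{666835523}{8}\right) - \frac{244403}{100716} = \frac{42167344296905}{4} - \frac{244403}{100716} = \frac{265432890512881648}{25179}$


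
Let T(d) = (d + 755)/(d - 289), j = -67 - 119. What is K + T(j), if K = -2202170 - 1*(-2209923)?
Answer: 3682106/475 ≈ 7751.8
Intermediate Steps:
j = -186
T(d) = (755 + d)/(-289 + d)
K = 7753 (K = -2202170 + 2209923 = 7753)
K + T(j) = 7753 + (755 - 186)/(-289 - 186) = 7753 + 569/(-475) = 7753 - 1/475*569 = 7753 - 569/475 = 3682106/475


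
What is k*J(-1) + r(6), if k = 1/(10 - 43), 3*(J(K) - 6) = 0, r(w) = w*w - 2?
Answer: 372/11 ≈ 33.818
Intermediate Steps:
r(w) = -2 + w² (r(w) = w² - 2 = -2 + w²)
J(K) = 6 (J(K) = 6 + (⅓)*0 = 6 + 0 = 6)
k = -1/33 (k = 1/(-33) = -1/33 ≈ -0.030303)
k*J(-1) + r(6) = -1/33*6 + (-2 + 6²) = -2/11 + (-2 + 36) = -2/11 + 34 = 372/11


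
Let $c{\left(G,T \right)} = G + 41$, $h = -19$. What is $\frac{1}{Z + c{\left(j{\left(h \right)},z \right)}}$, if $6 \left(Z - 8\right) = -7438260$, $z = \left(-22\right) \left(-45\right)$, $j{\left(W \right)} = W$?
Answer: $- \frac{1}{1239680} \approx -8.0666 \cdot 10^{-7}$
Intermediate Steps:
$z = 990$
$Z = -1239702$ ($Z = 8 + \frac{1}{6} \left(-7438260\right) = 8 - 1239710 = -1239702$)
$c{\left(G,T \right)} = 41 + G$
$\frac{1}{Z + c{\left(j{\left(h \right)},z \right)}} = \frac{1}{-1239702 + \left(41 - 19\right)} = \frac{1}{-1239702 + 22} = \frac{1}{-1239680} = - \frac{1}{1239680}$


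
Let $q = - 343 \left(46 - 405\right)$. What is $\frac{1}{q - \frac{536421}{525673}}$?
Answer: $\frac{525673}{64729259780} \approx 8.1211 \cdot 10^{-6}$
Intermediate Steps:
$q = 123137$ ($q = \left(-343\right) \left(-359\right) = 123137$)
$\frac{1}{q - \frac{536421}{525673}} = \frac{1}{123137 - \frac{536421}{525673}} = \frac{1}{\frac{64729259780}{525673}} = \frac{525673}{64729259780}$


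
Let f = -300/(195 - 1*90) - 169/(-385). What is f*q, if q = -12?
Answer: 1596/55 ≈ 29.018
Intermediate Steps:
f = -133/55 (f = -300/(195 - 90) - 169*(-1/385) = -300/105 + 169/385 = -300*1/105 + 169/385 = -20/7 + 169/385 = -133/55 ≈ -2.4182)
f*q = -133/55*(-12) = 1596/55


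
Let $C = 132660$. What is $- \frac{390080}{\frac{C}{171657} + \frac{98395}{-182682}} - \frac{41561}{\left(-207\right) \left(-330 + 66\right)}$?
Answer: $- \frac{58715450236634869}{35253137304} \approx -1.6655 \cdot 10^{6}$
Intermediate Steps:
$- \frac{390080}{\frac{C}{171657} + \frac{98395}{-182682}} - \frac{41561}{\left(-207\right) \left(-330 + 66\right)} = - \frac{390080}{\frac{132660}{171657} + \frac{98395}{-182682}} - \frac{41561}{\left(-207\right) \left(-330 + 66\right)} = - \frac{390080}{132660 \cdot \frac{1}{171657} + 98395 \left(- \frac{1}{182682}\right)} - \frac{41561}{\left(-207\right) \left(-264\right)} = - \frac{390080}{\frac{14740}{19073} - \frac{98395}{182682}} - \frac{41561}{54648} = - \frac{390080}{\frac{816044845}{3484293786}} - \frac{1807}{2376} = \left(-390080\right) \frac{3484293786}{816044845} - \frac{1807}{2376} = - \frac{271830664008576}{163208969} - \frac{1807}{2376} = - \frac{58715450236634869}{35253137304}$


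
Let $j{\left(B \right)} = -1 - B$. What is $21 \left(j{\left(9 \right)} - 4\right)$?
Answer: $-294$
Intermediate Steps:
$21 \left(j{\left(9 \right)} - 4\right) = 21 \left(\left(-1 - 9\right) - 4\right) = 21 \left(-10 - 4\right) = 21 \left(-14\right) = -294$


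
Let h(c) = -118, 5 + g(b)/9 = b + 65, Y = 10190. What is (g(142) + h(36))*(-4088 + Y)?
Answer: 10373400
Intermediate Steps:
g(b) = 540 + 9*b (g(b) = -45 + 9*(b + 65) = -45 + 9*(65 + b) = -45 + (585 + 9*b) = 540 + 9*b)
(g(142) + h(36))*(-4088 + Y) = ((540 + 9*142) - 118)*(-4088 + 10190) = ((540 + 1278) - 118)*6102 = (1818 - 118)*6102 = 1700*6102 = 10373400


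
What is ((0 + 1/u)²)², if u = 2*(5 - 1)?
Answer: 1/4096 ≈ 0.00024414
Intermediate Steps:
u = 8 (u = 2*4 = 8)
((0 + 1/u)²)² = ((0 + 1/8)²)² = ((0 + ⅛)²)² = ((⅛)²)² = (1/64)² = 1/4096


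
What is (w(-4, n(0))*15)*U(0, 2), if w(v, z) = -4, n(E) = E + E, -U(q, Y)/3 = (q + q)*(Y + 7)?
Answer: 0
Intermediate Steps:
U(q, Y) = -6*q*(7 + Y) (U(q, Y) = -3*(q + q)*(Y + 7) = -3*2*q*(7 + Y) = -6*q*(7 + Y))
n(E) = 2*E
(w(-4, n(0))*15)*U(0, 2) = (-4*15)*(-6*0*(7 + 2)) = -(-360)*0*9 = -60*0 = 0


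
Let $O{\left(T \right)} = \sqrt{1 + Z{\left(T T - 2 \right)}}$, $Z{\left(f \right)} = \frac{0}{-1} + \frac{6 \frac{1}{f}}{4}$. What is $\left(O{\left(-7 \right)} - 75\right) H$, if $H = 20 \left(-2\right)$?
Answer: $3000 - \frac{20 \sqrt{9118}}{47} \approx 2959.4$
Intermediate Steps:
$Z{\left(f \right)} = \frac{3}{2 f}$ ($Z{\left(f \right)} = 0 \left(-1\right) + \frac{6}{f} \frac{1}{4} = 0 + \frac{3}{2 f} = \frac{3}{2 f}$)
$H = -40$
$O{\left(T \right)} = \sqrt{1 + \frac{3}{2 \left(-2 + T^{2}\right)}}$ ($O{\left(T \right)} = \sqrt{1 + \frac{3}{2 \left(T T - 2\right)}} = \sqrt{1 + \frac{3}{2 \left(T^{2} - 2\right)}} = \sqrt{1 + \frac{3}{2 \left(-2 + T^{2}\right)}}$)
$\left(O{\left(-7 \right)} - 75\right) H = \left(\sqrt{1 + \frac{3}{2 \left(-2 + \left(-7\right)^{2}\right)}} - 75\right) \left(-40\right) = \left(\sqrt{1 + \frac{3}{2 \left(-2 + 49\right)}} - 75\right) \left(-40\right) = \left(\sqrt{1 + \frac{3}{2 \cdot 47}} - 75\right) \left(-40\right) = \left(\sqrt{1 + \frac{3}{2} \cdot \frac{1}{47}} - 75\right) \left(-40\right) = \left(\sqrt{1 + \frac{3}{94}} - 75\right) \left(-40\right) = \left(\sqrt{\frac{97}{94}} - 75\right) \left(-40\right) = \left(\frac{\sqrt{9118}}{94} - 75\right) \left(-40\right) = \left(-75 + \frac{\sqrt{9118}}{94}\right) \left(-40\right) = 3000 - \frac{20 \sqrt{9118}}{47}$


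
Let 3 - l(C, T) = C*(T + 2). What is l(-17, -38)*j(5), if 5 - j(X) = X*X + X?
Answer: 15225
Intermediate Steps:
l(C, T) = 3 - C*(2 + T) (l(C, T) = 3 - C*(T + 2) = 3 - C*(2 + T))
j(X) = 5 - X - X² (j(X) = 5 - (X*X + X) = 5 - (X² + X) = 5 - (X + X²) = 5 + (-X - X²) = 5 - X - X²)
l(-17, -38)*j(5) = (3 - 2*(-17) - 1*(-17)*(-38))*(5 - 1*5 - 1*5²) = (3 + 34 - 646)*(5 - 5 - 1*25) = -609*(5 - 5 - 25) = -609*(-25) = 15225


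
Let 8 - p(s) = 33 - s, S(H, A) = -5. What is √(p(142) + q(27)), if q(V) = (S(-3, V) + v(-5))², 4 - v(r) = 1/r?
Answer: √2941/5 ≈ 10.846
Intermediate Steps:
v(r) = 4 - 1/r
p(s) = -25 + s (p(s) = 8 - (33 - s) = 8 + (-33 + s) = -25 + s)
q(V) = 16/25 (q(V) = (-5 + (4 - 1/(-5)))² = (-5 + (4 - 1*(-⅕)))² = (-5 + (4 + ⅕))² = (-5 + 21/5)² = (-⅘)² = 16/25)
√(p(142) + q(27)) = √((-25 + 142) + 16/25) = √(117 + 16/25) = √(2941/25) = √2941/5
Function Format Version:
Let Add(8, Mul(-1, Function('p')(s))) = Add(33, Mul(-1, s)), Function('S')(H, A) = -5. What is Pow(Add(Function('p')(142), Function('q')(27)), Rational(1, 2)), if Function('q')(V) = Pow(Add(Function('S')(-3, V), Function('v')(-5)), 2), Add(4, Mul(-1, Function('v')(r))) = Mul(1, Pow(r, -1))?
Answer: Mul(Rational(1, 5), Pow(2941, Rational(1, 2))) ≈ 10.846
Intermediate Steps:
Function('v')(r) = Add(4, Mul(-1, Pow(r, -1))) (Function('v')(r) = Add(4, Mul(-1, Mul(1, Pow(r, -1)))) = Add(4, Mul(-1, Pow(r, -1))))
Function('p')(s) = Add(-25, s) (Function('p')(s) = Add(8, Mul(-1, Add(33, Mul(-1, s)))) = Add(8, Add(-33, s)) = Add(-25, s))
Function('q')(V) = Rational(16, 25) (Function('q')(V) = Pow(Add(-5, Add(4, Mul(-1, Pow(-5, -1)))), 2) = Pow(Add(-5, Add(4, Mul(-1, Rational(-1, 5)))), 2) = Pow(Add(-5, Add(4, Rational(1, 5))), 2) = Pow(Add(-5, Rational(21, 5)), 2) = Pow(Rational(-4, 5), 2) = Rational(16, 25))
Pow(Add(Function('p')(142), Function('q')(27)), Rational(1, 2)) = Pow(Add(Add(-25, 142), Rational(16, 25)), Rational(1, 2)) = Pow(Add(117, Rational(16, 25)), Rational(1, 2)) = Pow(Rational(2941, 25), Rational(1, 2)) = Mul(Rational(1, 5), Pow(2941, Rational(1, 2)))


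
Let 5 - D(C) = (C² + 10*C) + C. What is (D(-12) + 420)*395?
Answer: 163135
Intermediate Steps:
D(C) = 5 - C² - 11*C (D(C) = 5 - ((C² + 10*C) + C) = 5 - (C² + 11*C) = 5 + (-C² - 11*C) = 5 - C² - 11*C)
(D(-12) + 420)*395 = ((5 - 1*(-12)² - 11*(-12)) + 420)*395 = ((5 - 1*144 + 132) + 420)*395 = ((5 - 144 + 132) + 420)*395 = (-7 + 420)*395 = 413*395 = 163135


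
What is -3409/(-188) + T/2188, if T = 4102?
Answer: 2057517/102836 ≈ 20.008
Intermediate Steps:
-3409/(-188) + T/2188 = -3409/(-188) + 4102/2188 = -3409*(-1/188) + 4102*(1/2188) = 3409/188 + 2051/1094 = 2057517/102836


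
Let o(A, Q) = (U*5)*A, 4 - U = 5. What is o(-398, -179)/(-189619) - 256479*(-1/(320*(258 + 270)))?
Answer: 16099020367/10679342080 ≈ 1.5075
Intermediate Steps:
U = -1 (U = 4 - 1*5 = 4 - 5 = -1)
o(A, Q) = -5*A (o(A, Q) = (-1*5)*A = -5*A)
o(-398, -179)/(-189619) - 256479*(-1/(320*(258 + 270))) = -5*(-398)/(-189619) - 256479*(-1/(320*(258 + 270))) = 1990*(-1/189619) - 256479/((-320*528)) = -1990/189619 - 256479/(-168960) = -1990/189619 - 256479*(-1/168960) = -1990/189619 + 85493/56320 = 16099020367/10679342080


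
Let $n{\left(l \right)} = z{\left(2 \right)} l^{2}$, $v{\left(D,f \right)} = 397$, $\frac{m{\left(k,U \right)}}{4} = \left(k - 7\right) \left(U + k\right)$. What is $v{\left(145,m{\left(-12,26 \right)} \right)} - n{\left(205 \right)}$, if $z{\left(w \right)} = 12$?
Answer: $-503903$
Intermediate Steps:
$m{\left(k,U \right)} = 4 \left(-7 + k\right) \left(U + k\right)$ ($m{\left(k,U \right)} = 4 \left(k - 7\right) \left(U + k\right) = 4 \left(-7 + k\right) \left(U + k\right)$)
$n{\left(l \right)} = 12 l^{2}$
$v{\left(145,m{\left(-12,26 \right)} \right)} - n{\left(205 \right)} = 397 - 12 \cdot 205^{2} = 397 - 12 \cdot 42025 = 397 - 504300 = -503903$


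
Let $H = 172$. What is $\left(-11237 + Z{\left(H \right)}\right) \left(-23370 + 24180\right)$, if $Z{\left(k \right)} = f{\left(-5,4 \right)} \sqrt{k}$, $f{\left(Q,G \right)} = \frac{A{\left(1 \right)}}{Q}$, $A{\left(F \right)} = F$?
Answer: $-9101970 - 324 \sqrt{43} \approx -9.1041 \cdot 10^{6}$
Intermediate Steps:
$f{\left(Q,G \right)} = \frac{1}{Q}$ ($f{\left(Q,G \right)} = 1 \frac{1}{Q} = \frac{1}{Q}$)
$Z{\left(k \right)} = - \frac{\sqrt{k}}{5}$ ($Z{\left(k \right)} = \frac{\sqrt{k}}{-5} = - \frac{\sqrt{k}}{5}$)
$\left(-11237 + Z{\left(H \right)}\right) \left(-23370 + 24180\right) = \left(-11237 - \frac{\sqrt{172}}{5}\right) \left(-23370 + 24180\right) = \left(-11237 - \frac{2 \sqrt{43}}{5}\right) 810 = -9101970 - 324 \sqrt{43}$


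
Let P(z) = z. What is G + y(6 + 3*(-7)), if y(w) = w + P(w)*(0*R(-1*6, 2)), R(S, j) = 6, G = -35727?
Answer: -35742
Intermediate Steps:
y(w) = w (y(w) = w + w*(0*6) = w + w*0 = w + 0 = w)
G + y(6 + 3*(-7)) = -35727 + (6 + 3*(-7)) = -35727 + (6 - 21) = -35727 - 15 = -35742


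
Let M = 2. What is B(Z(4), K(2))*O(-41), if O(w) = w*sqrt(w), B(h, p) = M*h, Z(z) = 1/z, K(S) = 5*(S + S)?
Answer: -41*I*sqrt(41)/2 ≈ -131.26*I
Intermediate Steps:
K(S) = 10*S (K(S) = 5*(2*S) = 10*S)
B(h, p) = 2*h
O(w) = w**(3/2)
B(Z(4), K(2))*O(-41) = (2/4)*(-41)**(3/2) = (2*(1/4))*(-41*I*sqrt(41)) = (-41*I*sqrt(41))/2 = -41*I*sqrt(41)/2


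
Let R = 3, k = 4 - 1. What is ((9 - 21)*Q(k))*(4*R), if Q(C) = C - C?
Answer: 0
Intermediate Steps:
k = 3
Q(C) = 0
((9 - 21)*Q(k))*(4*R) = ((9 - 21)*0)*(4*3) = -12*0*12 = 0*12 = 0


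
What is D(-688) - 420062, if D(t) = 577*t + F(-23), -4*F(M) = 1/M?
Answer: -75167495/92 ≈ -8.1704e+5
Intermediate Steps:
F(M) = -1/(4*M)
D(t) = 1/92 + 577*t (D(t) = 577*t - ¼/(-23) = 577*t - ¼*(-1/23) = 577*t + 1/92 = 1/92 + 577*t)
D(-688) - 420062 = (1/92 + 577*(-688)) - 420062 = (1/92 - 396976) - 420062 = -36521791/92 - 420062 = -75167495/92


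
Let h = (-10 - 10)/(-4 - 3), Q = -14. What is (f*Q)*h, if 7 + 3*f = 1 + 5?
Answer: 40/3 ≈ 13.333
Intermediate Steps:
h = 20/7 (h = -20/(-7) = -20*(-⅐) = 20/7 ≈ 2.8571)
f = -⅓ (f = -7/3 + (1 + 5)/3 = -7/3 + (⅓)*6 = -7/3 + 2 = -⅓ ≈ -0.33333)
(f*Q)*h = -⅓*(-14)*(20/7) = (14/3)*(20/7) = 40/3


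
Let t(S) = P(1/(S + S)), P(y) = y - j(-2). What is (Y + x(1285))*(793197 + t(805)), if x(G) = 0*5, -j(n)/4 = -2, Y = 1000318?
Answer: 638720193952269/805 ≈ 7.9344e+11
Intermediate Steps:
j(n) = 8 (j(n) = -4*(-2) = 8)
x(G) = 0
P(y) = -8 + y (P(y) = y - 1*8 = y - 8 = -8 + y)
t(S) = -8 + 1/(2*S) (t(S) = -8 + 1/(S + S) = -8 + 1/(2*S))
(Y + x(1285))*(793197 + t(805)) = (1000318 + 0)*(793197 + (-8 + (1/2)/805)) = 1000318*(793197 + (-8 + (1/2)*(1/805))) = 1000318*(793197 + (-8 + 1/1610)) = 1000318*(793197 - 12879/1610) = 1000318*(1277034291/1610) = 638720193952269/805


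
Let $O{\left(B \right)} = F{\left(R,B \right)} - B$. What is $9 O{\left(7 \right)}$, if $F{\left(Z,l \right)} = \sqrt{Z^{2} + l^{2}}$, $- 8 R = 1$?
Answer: $-63 + \frac{9 \sqrt{3137}}{8} \approx 0.010044$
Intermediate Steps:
$R = - \frac{1}{8}$ ($R = \left(- \frac{1}{8}\right) 1 = - \frac{1}{8} \approx -0.125$)
$O{\left(B \right)} = \sqrt{\frac{1}{64} + B^{2}} - B$ ($O{\left(B \right)} = \sqrt{\left(- \frac{1}{8}\right)^{2} + B^{2}} - B = \sqrt{\frac{1}{64} + B^{2}} - B$)
$9 O{\left(7 \right)} = 9 \left(\left(-1\right) 7 + \frac{\sqrt{1 + 64 \cdot 7^{2}}}{8}\right) = 9 \left(-7 + \frac{\sqrt{1 + 64 \cdot 49}}{8}\right) = 9 \left(-7 + \frac{\sqrt{1 + 3136}}{8}\right) = 9 \left(-7 + \frac{\sqrt{3137}}{8}\right) = -63 + \frac{9 \sqrt{3137}}{8}$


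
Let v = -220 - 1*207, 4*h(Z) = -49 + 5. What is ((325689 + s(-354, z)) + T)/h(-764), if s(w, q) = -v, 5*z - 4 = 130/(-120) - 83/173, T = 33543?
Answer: -359659/11 ≈ -32696.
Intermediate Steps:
h(Z) = -11 (h(Z) = (-49 + 5)/4 = (¼)*(-44) = -11)
z = 5059/10380 (z = ⅘ + (130/(-120) - 83/173)/5 = ⅘ + (130*(-1/120) - 83*1/173)/5 = ⅘ + (-13/12 - 83/173)/5 = ⅘ + (⅕)*(-3245/2076) = ⅘ - 649/2076 = 5059/10380 ≈ 0.48738)
v = -427 (v = -220 - 207 = -427)
s(w, q) = 427 (s(w, q) = -1*(-427) = 427)
((325689 + s(-354, z)) + T)/h(-764) = ((325689 + 427) + 33543)/(-11) = (326116 + 33543)*(-1/11) = 359659*(-1/11) = -359659/11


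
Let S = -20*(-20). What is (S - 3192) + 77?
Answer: -2715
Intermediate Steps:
S = 400
(S - 3192) + 77 = (400 - 3192) + 77 = -2792 + 77 = -2715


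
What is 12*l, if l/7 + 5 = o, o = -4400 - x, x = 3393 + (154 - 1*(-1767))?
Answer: -816396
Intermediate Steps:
x = 5314 (x = 3393 + (154 + 1767) = 3393 + 1921 = 5314)
o = -9714 (o = -4400 - 1*5314 = -4400 - 5314 = -9714)
l = -68033 (l = -35 + 7*(-9714) = -35 - 67998 = -68033)
12*l = 12*(-68033) = -816396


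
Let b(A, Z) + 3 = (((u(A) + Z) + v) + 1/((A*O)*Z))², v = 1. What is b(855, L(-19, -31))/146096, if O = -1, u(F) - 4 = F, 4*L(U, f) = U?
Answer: 3088474703652721/616875808838400 ≈ 5.0066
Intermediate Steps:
L(U, f) = U/4
u(F) = 4 + F
b(A, Z) = -3 + (5 + A + Z - 1/(A*Z))² (b(A, Z) = -3 + ((((4 + A) + Z) + 1) + 1/((A*(-1))*Z))² = -3 + (((4 + A + Z) + 1) + 1/((-A)*Z))² = -3 + ((5 + A + Z) + 1/(-A*Z))² = -3 + ((5 + A + Z) - 1/(A*Z))² = -3 + (5 + A + Z - 1/(A*Z))²)
b(855, L(-19, -31))/146096 = (-3 + (-1 + 855*((¼)*(-19))² + ((¼)*(-19))*855² + 5*855*((¼)*(-19)))²/(855²*((¼)*(-19))²))/146096 = (-3 + (-1 + 855*(-19/4)² - 19/4*731025 + 5*855*(-19/4))²/(731025*(-19/4)²))*(1/146096) = (-3 + (1/731025)*(16/361)*(-1 + 855*(361/16) - 13889475/4 - 81225/4)²)*(1/146096) = (-3 + (1/731025)*(16/361)*(-1 + 308655/16 - 13889475/4 - 81225/4)²)*(1/146096) = (-3 + (1/731025)*(16/361)*(-55574161/16)²)*(1/146096) = (-3 + (1/731025)*(16/361)*(3088487370853921/256))*(1/146096) = (-3 + 3088487370853921/4222400400)*(1/146096) = (3088474703652721/4222400400)*(1/146096) = 3088474703652721/616875808838400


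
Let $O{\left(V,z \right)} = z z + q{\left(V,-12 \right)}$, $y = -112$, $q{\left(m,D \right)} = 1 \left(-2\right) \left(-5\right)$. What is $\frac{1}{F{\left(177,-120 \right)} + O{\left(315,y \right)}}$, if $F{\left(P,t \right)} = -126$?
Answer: $\frac{1}{12428} \approx 8.0463 \cdot 10^{-5}$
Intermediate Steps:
$q{\left(m,D \right)} = 10$ ($q{\left(m,D \right)} = \left(-2\right) \left(-5\right) = 10$)
$O{\left(V,z \right)} = 10 + z^{2}$ ($O{\left(V,z \right)} = z z + 10 = z^{2} + 10 = 10 + z^{2}$)
$\frac{1}{F{\left(177,-120 \right)} + O{\left(315,y \right)}} = \frac{1}{-126 + \left(10 + \left(-112\right)^{2}\right)} = \frac{1}{-126 + \left(10 + 12544\right)} = \frac{1}{-126 + 12554} = \frac{1}{12428}$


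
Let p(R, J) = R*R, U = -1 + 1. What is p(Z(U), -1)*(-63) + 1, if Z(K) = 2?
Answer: -251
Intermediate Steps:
U = 0
p(R, J) = R²
p(Z(U), -1)*(-63) + 1 = 2²*(-63) + 1 = 4*(-63) + 1 = -252 + 1 = -251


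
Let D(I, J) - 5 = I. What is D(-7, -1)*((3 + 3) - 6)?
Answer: 0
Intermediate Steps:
D(I, J) = 5 + I
D(-7, -1)*((3 + 3) - 6) = (5 - 7)*((3 + 3) - 6) = -2*(6 - 6) = -2*0 = 0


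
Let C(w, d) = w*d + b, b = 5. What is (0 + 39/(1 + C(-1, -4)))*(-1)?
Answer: -39/10 ≈ -3.9000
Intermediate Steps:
C(w, d) = 5 + d*w (C(w, d) = w*d + 5 = d*w + 5 = 5 + d*w)
(0 + 39/(1 + C(-1, -4)))*(-1) = (0 + 39/(1 + (5 - 4*(-1))))*(-1) = (0 + 39/(1 + (5 + 4)))*(-1) = (0 + 39/(1 + 9))*(-1) = (0 + 39/10)*(-1) = (39/10)*(-1) = -39/10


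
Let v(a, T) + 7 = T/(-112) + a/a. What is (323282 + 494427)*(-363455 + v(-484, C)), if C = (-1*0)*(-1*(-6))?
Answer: -297205330849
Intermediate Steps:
C = 0 (C = 0*6 = 0)
v(a, T) = -6 - T/112 (v(a, T) = -7 + (T/(-112) + a/a) = -7 + (T*(-1/112) + 1) = -7 + (-T/112 + 1) = -7 + (1 - T/112) = -6 - T/112)
(323282 + 494427)*(-363455 + v(-484, C)) = (323282 + 494427)*(-363455 + (-6 - 1/112*0)) = 817709*(-363455 + (-6 + 0)) = 817709*(-363455 - 6) = 817709*(-363461) = -297205330849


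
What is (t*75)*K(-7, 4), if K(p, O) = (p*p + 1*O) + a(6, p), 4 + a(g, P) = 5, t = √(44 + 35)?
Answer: 4050*√79 ≈ 35997.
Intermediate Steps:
t = √79 ≈ 8.8882
a(g, P) = 1 (a(g, P) = -4 + 5 = 1)
K(p, O) = 1 + O + p² (K(p, O) = (p*p + 1*O) + 1 = (p² + O) + 1 = (O + p²) + 1 = 1 + O + p²)
(t*75)*K(-7, 4) = (√79*75)*(1 + 4 + (-7)²) = (75*√79)*(1 + 4 + 49) = (75*√79)*54 = 4050*√79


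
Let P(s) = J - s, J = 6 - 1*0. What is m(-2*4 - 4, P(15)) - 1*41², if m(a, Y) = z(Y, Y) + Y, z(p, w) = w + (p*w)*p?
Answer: -2428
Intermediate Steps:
z(p, w) = w + w*p²
J = 6 (J = 6 + 0 = 6)
P(s) = 6 - s
m(a, Y) = Y + Y*(1 + Y²) (m(a, Y) = Y*(1 + Y²) + Y = Y + Y*(1 + Y²))
m(-2*4 - 4, P(15)) - 1*41² = (6 - 1*15)*(2 + (6 - 1*15)²) - 1*41² = (6 - 15)*(2 + (6 - 15)²) - 1*1681 = -9*(2 + (-9)²) - 1681 = -9*(2 + 81) - 1681 = -9*83 - 1681 = -747 - 1681 = -2428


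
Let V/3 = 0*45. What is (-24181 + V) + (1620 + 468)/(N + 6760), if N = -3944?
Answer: -8511451/352 ≈ -24180.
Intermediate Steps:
V = 0 (V = 3*(0*45) = 3*0 = 0)
(-24181 + V) + (1620 + 468)/(N + 6760) = (-24181 + 0) + (1620 + 468)/(-3944 + 6760) = -24181 + 2088/2816 = -24181 + 2088*(1/2816) = -24181 + 261/352 = -8511451/352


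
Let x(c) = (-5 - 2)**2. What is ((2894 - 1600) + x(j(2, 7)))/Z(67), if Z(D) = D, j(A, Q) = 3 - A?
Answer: 1343/67 ≈ 20.045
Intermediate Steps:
x(c) = 49 (x(c) = (-7)**2 = 49)
((2894 - 1600) + x(j(2, 7)))/Z(67) = ((2894 - 1600) + 49)/67 = (1294 + 49)*(1/67) = 1343*(1/67) = 1343/67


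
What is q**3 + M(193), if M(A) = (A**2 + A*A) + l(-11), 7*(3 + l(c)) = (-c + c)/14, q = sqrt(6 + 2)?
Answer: 74495 + 16*sqrt(2) ≈ 74518.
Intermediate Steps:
q = 2*sqrt(2) (q = sqrt(8) = 2*sqrt(2) ≈ 2.8284)
l(c) = -3 (l(c) = -3 + ((-c + c)/14)/7 = -3 + (0*(1/14))/7 = -3 + (1/7)*0 = -3 + 0 = -3)
M(A) = -3 + 2*A**2 (M(A) = (A**2 + A*A) - 3 = (A**2 + A**2) - 3 = 2*A**2 - 3 = -3 + 2*A**2)
q**3 + M(193) = (2*sqrt(2))**3 + (-3 + 2*193**2) = 16*sqrt(2) + (-3 + 2*37249) = 16*sqrt(2) + (-3 + 74498) = 16*sqrt(2) + 74495 = 74495 + 16*sqrt(2)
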